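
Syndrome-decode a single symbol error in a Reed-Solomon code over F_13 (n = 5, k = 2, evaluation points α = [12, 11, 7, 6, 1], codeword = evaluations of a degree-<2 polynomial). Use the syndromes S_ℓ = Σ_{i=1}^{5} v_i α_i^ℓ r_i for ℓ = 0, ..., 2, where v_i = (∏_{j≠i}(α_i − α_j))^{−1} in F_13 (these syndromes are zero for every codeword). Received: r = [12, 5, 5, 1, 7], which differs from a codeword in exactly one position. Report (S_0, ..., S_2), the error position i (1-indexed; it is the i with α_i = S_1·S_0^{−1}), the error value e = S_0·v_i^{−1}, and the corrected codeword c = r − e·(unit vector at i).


S = (11, 4, 5), error at position 2, error magnitude e = 10, c = [12, 8, 5, 1, 7].

Step 1: column multipliers v_i = (∏_{j≠i}(α_i − α_j))^{−1} mod 13.
  i = 1 (α = 12): (12−11)(12−7)(12−6)(12−1) = 1·5·6·11 = 330 ≡ 5, so v_1 = 5^{−1} = 8 (mod 13).
  i = 2 (α = 11): (11−12)(11−7)(11−6)(11−1) = (−1)·4·5·10 = −200 ≡ 8, so v_2 = 8^{−1} = 5 (mod 13).
  i = 3 (α = 7): (7−12)(7−11)(7−6)(7−1) = (−5)·(−4)·1·6 = 120 ≡ 3, so v_3 = 3^{−1} = 9 (mod 13).
  i = 4 (α = 6): (6−12)(6−11)(6−7)(6−1) = (−6)·(−5)·(−1)·5 = −150 ≡ 6, so v_4 = 6^{−1} = 11 (mod 13).
  i = 5 (α = 1): (1−12)(1−11)(1−7)(1−6) = (−11)·(−10)·(−6)·(−5) = 3300 ≡ 11, so v_5 = 11^{−1} = 6 (mod 13).
  v = [8, 5, 9, 11, 6].
Step 2: syndromes of r = [12, 5, 5, 1, 7] (all sums mod 13).
  S_0 = Σ v_i r_i = 8·12 + 5·5 + 9·5 + 11·1 + 6·7 = 219 ≡ 11.
  S_1 = Σ v_i α_i r_i = 8·12·12 + 5·11·5 + 9·7·5 + 11·6·1 + 6·1·7 = 1850 ≡ 4.
  α_i^2 mod 13 = [1, 4, 10, 10, 1].
  S_2 = Σ v_i α_i^2 r_i = 8·1·12 + 5·4·5 + 9·10·5 + 11·10·1 + 6·1·7 = 798 ≡ 5.
  S = (11, 4, 5) ≠ 0, so r is not a codeword (an error is present).
Step 3: locate the error. For a single error e at position i, S_ℓ = v_i·e·α_i^ℓ, so α_err = S_1/S_0.
  S_0^{−1} = 11^{−1} = 6 (mod 13), so α_err = 4·6 = 24 ≡ 11 = α_2. Error position i = 2.
  Consistency check: S_2/S_1 = 5·10 = 50 ≡ 11 = α_err ✓ (single-error assumption holds).
Step 4: error magnitude e = S_0/v_2 = S_0·∏_{j≠2}(α_2 − α_j) = 11·8 = 88 ≡ 10 (mod 13).
Step 5: correct position 2: c_2 = r_2 − e = 5 − 10 ≡ 8 (mod 13). Hence c = [12, 8, 5, 1, 7].
  Check: interpolating c through the α_i gives m(x) = 3 + 4·x (degree < 2) with m(α_i) = c_i for every i, so c is indeed a codeword.


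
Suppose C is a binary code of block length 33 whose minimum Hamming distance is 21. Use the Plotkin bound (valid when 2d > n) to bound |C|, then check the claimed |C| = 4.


Plotkin bound M ≤ 4; given |C| = 4 ≤ bound (satisfied).

Check applicability: 2d = 42, n = 33.
2d − n = 9 > 0, so Plotkin applies.
Compute d/(2d−n) = 21/9 ≈ 2.3333.
⌊d/(2d−n)⌋ = 2.
Plotkin bound: M ≤ 2·2 = 4.
Given |C| = 4, check: satisfied.
This |C| is at the Plotkin bound.


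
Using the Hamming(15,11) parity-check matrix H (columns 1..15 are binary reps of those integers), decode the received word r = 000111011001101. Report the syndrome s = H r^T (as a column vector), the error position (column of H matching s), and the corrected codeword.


s = (1, 0, 0, 0)^T, error position = 8, corrected codeword c = 000111001001101

Compute s = H r^T mod 2 one row at a time:
  s_1 = 1 + 1 + 0 + 0 + 1 + 1 + 0 + 1 = 5 ≡ 1 (mod 2).
  s_2 = 1 + 1 + 1 + 0 + 1 + 1 + 0 + 1 = 6 ≡ 0 (mod 2).
  s_3 = 0 + 0 + 1 + 0 + 0 + 0 + 0 + 1 = 2 ≡ 0 (mod 2).
  s_4 = 0 + 0 + 1 + 0 + 1 + 0 + 1 + 1 = 4 ≡ 0 (mod 2).
s = (1, 0, 0, 0)^T — this equals column 8 of H (binary 1000), so error is at position 8.
Correct: flip bit 8 of r = 000111011001101 to get c = 000111001001101.


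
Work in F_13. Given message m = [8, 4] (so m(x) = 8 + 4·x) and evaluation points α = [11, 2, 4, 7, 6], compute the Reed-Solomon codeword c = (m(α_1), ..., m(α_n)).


c = [0, 3, 11, 10, 6]

Message polynomial: m(x) = 8 + 4·x (mod 13).
For each evaluation point α_i, compute m(α_i) mod 13:
  α_1 = 11: Horner steps 4 → 0, so m(11) = 0.
  α_2 = 2: Horner steps 4 → 3, so m(2) = 3.
  α_3 = 4: Horner steps 4 → 11, so m(4) = 11.
  α_4 = 7: Horner steps 4 → 10, so m(7) = 10.
  α_5 = 6: Horner steps 4 → 6, so m(6) = 6.
Codeword c = [0, 3, 11, 10, 6] ∈ F_13^5.


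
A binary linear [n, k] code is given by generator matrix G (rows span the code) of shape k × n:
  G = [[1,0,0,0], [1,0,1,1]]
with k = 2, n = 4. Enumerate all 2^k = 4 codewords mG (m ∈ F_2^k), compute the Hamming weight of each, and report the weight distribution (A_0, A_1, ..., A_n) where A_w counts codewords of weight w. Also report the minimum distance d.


Weight distribution: A_0 = 1, A_1 = 1, A_2 = 1, A_3 = 1. Minimum distance d = 1.

Enumerate all 2^2 = 4 messages m ∈ F_2^2.
For each, compute codeword c = mG in F_2^4, then tally its weight.
  m = 00 → c = 0000, weight = 0.
  m = 10 → c = 1000, weight = 1.
  m = 01 → c = 1011, weight = 3.
  m = 11 → c = 0011, weight = 2.
Tally weights:
  weight 0: 1 codewords.
  weight 1: 1 codewords.
  weight 2: 1 codewords.
  weight 3: 1 codewords.
Minimum distance d = smallest w > 0 with A_w > 0 = 1.
Sanity: Σ A_w = 4 = 2^2 = 4 ✓.


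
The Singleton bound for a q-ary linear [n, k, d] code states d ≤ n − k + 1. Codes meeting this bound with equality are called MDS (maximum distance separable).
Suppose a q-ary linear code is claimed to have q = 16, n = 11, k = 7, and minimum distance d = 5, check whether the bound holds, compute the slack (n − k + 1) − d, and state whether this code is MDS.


Singleton RHS = n − k + 1 = 5, slack = 0, bound satisfied, MDS.

Singleton bound: d ≤ n − k + 1.
Here n = 11, k = 7, so n − k + 1 = 5.
Given d = 5, check d ≤ 5: YES.
Slack = (n − k + 1) − d = 0.
The code is MDS (slack = 0).
Description: the claimed parameters are [11, 7, 5]_16; such a code would be MDS (meets Singleton bound).


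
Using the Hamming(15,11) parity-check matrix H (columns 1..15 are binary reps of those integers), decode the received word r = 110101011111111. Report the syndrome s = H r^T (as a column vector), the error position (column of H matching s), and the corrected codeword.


s = (0, 0, 0, 1)^T, error position = 1, corrected codeword c = 010101011111111

Compute s = H r^T mod 2 one row at a time:
  s_1 = 1 + 1 + 1 + 1 + 1 + 1 + 1 + 1 = 8 ≡ 0 (mod 2).
  s_2 = 1 + 0 + 1 + 0 + 1 + 1 + 1 + 1 = 6 ≡ 0 (mod 2).
  s_3 = 1 + 0 + 1 + 0 + 1 + 1 + 1 + 1 = 6 ≡ 0 (mod 2).
  s_4 = 1 + 0 + 0 + 0 + 1 + 1 + 1 + 1 = 5 ≡ 1 (mod 2).
s = (0, 0, 0, 1)^T — this equals column 1 of H (binary 0001), so error is at position 1.
Correct: flip bit 1 of r = 110101011111111 to get c = 010101011111111.


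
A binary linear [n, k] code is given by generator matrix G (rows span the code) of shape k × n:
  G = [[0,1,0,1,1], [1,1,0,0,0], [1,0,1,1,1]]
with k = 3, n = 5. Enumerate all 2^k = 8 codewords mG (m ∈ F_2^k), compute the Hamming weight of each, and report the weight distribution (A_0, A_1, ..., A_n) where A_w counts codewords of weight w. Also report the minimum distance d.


Weight distribution: A_0 = 1, A_1 = 1, A_2 = 1, A_3 = 3, A_4 = 2. Minimum distance d = 1.

Enumerate all 2^3 = 8 messages m ∈ F_2^3.
For each, compute codeword c = mG in F_2^5, then tally its weight.
  m = 000 → c = 00000, weight = 0.
  m = 100 → c = 01011, weight = 3.
  m = 010 → c = 11000, weight = 2.
  m = 110 → c = 10011, weight = 3.
  m = 001 → c = 10111, weight = 4.
  m = 101 → c = 11100, weight = 3.
  m = 011 → c = 01111, weight = 4.
  m = 111 → c = 00100, weight = 1.
Tally weights:
  weight 0: 1 codewords.
  weight 1: 1 codewords.
  weight 2: 1 codewords.
  weight 3: 3 codewords.
  weight 4: 2 codewords.
Minimum distance d = smallest w > 0 with A_w > 0 = 1.
Sanity: Σ A_w = 8 = 2^3 = 8 ✓.


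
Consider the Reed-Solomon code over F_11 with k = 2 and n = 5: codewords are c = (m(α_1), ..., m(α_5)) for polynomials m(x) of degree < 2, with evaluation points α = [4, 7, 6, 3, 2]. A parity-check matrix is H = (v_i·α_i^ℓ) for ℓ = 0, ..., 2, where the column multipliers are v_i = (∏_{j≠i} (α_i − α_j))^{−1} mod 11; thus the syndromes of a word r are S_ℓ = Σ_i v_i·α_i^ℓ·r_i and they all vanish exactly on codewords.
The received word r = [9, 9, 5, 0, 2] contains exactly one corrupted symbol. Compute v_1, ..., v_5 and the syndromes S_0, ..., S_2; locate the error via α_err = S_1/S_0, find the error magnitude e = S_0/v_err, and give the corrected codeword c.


S = (10, 4, 6), error at position 2, error magnitude e = 6, c = [9, 3, 5, 0, 2].

Step 1: column multipliers v_i = (∏_{j≠i}(α_i − α_j))^{−1} mod 11.
  i = 1 (α = 4): (4−7)(4−6)(4−3)(4−2) = (−3)·(−2)·1·2 = 12 ≡ 1, so v_1 = 1^{−1} = 1 (mod 11).
  i = 2 (α = 7): (7−4)(7−6)(7−3)(7−2) = 3·1·4·5 = 60 ≡ 5, so v_2 = 5^{−1} = 9 (mod 11).
  i = 3 (α = 6): (6−4)(6−7)(6−3)(6−2) = 2·(−1)·3·4 = −24 ≡ 9, so v_3 = 9^{−1} = 5 (mod 11).
  i = 4 (α = 3): (3−4)(3−7)(3−6)(3−2) = (−1)·(−4)·(−3)·1 = −12 ≡ 10, so v_4 = 10^{−1} = 10 (mod 11).
  i = 5 (α = 2): (2−4)(2−7)(2−6)(2−3) = (−2)·(−5)·(−4)·(−1) = 40 ≡ 7, so v_5 = 7^{−1} = 8 (mod 11).
  v = [1, 9, 5, 10, 8].
Step 2: syndromes of r = [9, 9, 5, 0, 2] (all sums mod 11).
  S_0 = Σ v_i r_i = 1·9 + 9·9 + 5·5 + 10·0 + 8·2 = 131 ≡ 10.
  S_1 = Σ v_i α_i r_i = 1·4·9 + 9·7·9 + 5·6·5 + 10·3·0 + 8·2·2 = 785 ≡ 4.
  α_i^2 mod 11 = [5, 5, 3, 9, 4].
  S_2 = Σ v_i α_i^2 r_i = 1·5·9 + 9·5·9 + 5·3·5 + 10·9·0 + 8·4·2 = 589 ≡ 6.
  S = (10, 4, 6) ≠ 0, so r is not a codeword (an error is present).
Step 3: locate the error. For a single error e at position i, S_ℓ = v_i·e·α_i^ℓ, so α_err = S_1/S_0.
  S_0^{−1} = 10^{−1} = 10 (mod 11), so α_err = 4·10 = 40 ≡ 7 = α_2. Error position i = 2.
  Consistency check: S_2/S_1 = 6·3 = 18 ≡ 7 = α_err ✓ (single-error assumption holds).
Step 4: error magnitude e = S_0/v_2 = S_0·∏_{j≠2}(α_2 − α_j) = 10·5 = 50 ≡ 6 (mod 11).
Step 5: correct position 2: c_2 = r_2 − e = 9 − 6 ≡ 3 (mod 11). Hence c = [9, 3, 5, 0, 2].
  Check: interpolating c through the α_i gives m(x) = 6 + 9·x (degree < 2) with m(α_i) = c_i for every i, so c is indeed a codeword.


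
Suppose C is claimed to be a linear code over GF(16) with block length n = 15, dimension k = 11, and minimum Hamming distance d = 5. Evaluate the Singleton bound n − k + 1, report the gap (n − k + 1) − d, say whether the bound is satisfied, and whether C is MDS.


Singleton RHS = n − k + 1 = 5, slack = 0, bound satisfied, MDS.

Singleton bound: d ≤ n − k + 1.
Here n = 15, k = 11, so n − k + 1 = 5.
Given d = 5, check d ≤ 5: YES.
Slack = (n − k + 1) − d = 0.
The code is MDS (slack = 0).
Description: the claimed parameters are [15, 11, 5]_16; such a code would be MDS (meets Singleton bound).


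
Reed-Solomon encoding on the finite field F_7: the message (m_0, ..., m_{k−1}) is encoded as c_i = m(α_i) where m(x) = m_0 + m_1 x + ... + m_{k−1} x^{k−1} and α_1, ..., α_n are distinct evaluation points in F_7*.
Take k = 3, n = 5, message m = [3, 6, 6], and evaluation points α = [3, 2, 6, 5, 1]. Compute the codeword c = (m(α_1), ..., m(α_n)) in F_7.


c = [5, 4, 3, 1, 1]

Message polynomial: m(x) = 3 + 6·x + 6·x^2 (mod 7).
For each evaluation point α_i, compute m(α_i) mod 7:
  α_1 = 3: Horner steps 6 → 3 → 5, so m(3) = 5.
  α_2 = 2: Horner steps 6 → 4 → 4, so m(2) = 4.
  α_3 = 6: Horner steps 6 → 0 → 3, so m(6) = 3.
  α_4 = 5: Horner steps 6 → 1 → 1, so m(5) = 1.
  α_5 = 1: Horner steps 6 → 5 → 1, so m(1) = 1.
Codeword c = [5, 4, 3, 1, 1] ∈ F_7^5.


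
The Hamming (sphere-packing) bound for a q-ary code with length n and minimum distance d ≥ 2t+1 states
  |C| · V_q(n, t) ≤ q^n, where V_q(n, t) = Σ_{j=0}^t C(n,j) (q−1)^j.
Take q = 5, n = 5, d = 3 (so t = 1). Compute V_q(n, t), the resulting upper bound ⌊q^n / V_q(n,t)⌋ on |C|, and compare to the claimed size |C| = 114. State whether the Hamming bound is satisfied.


V_q(n, t) = 21, q^n = 3125, Hamming bound = 148, |C| = 114 ≤ bound (satisfied).

Step 1: Compute V_q(n, t) = Σ_{j=0}^1 C(n, j) (q−1)^j.
  j = 0: C(5,0)·(4)^0 = 1·1 = 1.
  j = 1: C(5,1)·(4)^1 = 5·4 = 20.
  V_q(n, t) = 1 + 20 = 21.
Step 2: q^n = 5^5 = 3125.
Step 3: Hamming bound ⌊q^n / V_q(n,t)⌋ = ⌊3125/21⌋ = 148.
Step 4: Compare |C| = 114 to 148: satisfied.
The claimed |C| lies below the Hamming bound.


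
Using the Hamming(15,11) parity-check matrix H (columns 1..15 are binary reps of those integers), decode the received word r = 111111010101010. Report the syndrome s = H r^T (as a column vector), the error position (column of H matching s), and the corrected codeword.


s = (0, 1, 1, 1)^T, error position = 7, corrected codeword c = 111111110101010

Compute s = H r^T mod 2 one row at a time:
  s_1 = 1 + 0 + 1 + 0 + 1 + 0 + 1 + 0 = 4 ≡ 0 (mod 2).
  s_2 = 1 + 1 + 1 + 0 + 1 + 0 + 1 + 0 = 5 ≡ 1 (mod 2).
  s_3 = 1 + 1 + 1 + 0 + 1 + 0 + 1 + 0 = 5 ≡ 1 (mod 2).
  s_4 = 1 + 1 + 1 + 0 + 0 + 0 + 0 + 0 = 3 ≡ 1 (mod 2).
s = (0, 1, 1, 1)^T — this equals column 7 of H (binary 0111), so error is at position 7.
Correct: flip bit 7 of r = 111111010101010 to get c = 111111110101010.


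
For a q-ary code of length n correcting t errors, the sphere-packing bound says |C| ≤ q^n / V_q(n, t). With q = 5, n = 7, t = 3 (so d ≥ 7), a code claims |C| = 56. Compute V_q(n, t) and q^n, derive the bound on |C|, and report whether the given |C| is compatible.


V_q(n, t) = 2605, q^n = 78125, Hamming bound = 29, |C| = 56 > bound (violated).

Step 1: Compute V_q(n, t) = Σ_{j=0}^3 C(n, j) (q−1)^j.
  j = 0: C(7,0)·(4)^0 = 1·1 = 1.
  j = 1: C(7,1)·(4)^1 = 7·4 = 28.
  j = 2: C(7,2)·(4)^2 = 21·16 = 336.
  j = 3: C(7,3)·(4)^3 = 35·64 = 2240.
  V_q(n, t) = 1 + 28 + 336 + 2240 = 2605.
Step 2: q^n = 5^7 = 78125.
Step 3: Hamming bound ⌊q^n / V_q(n,t)⌋ = ⌊78125/2605⌋ = 29.
Step 4: Compare |C| = 56 to 29: violated.
The claimed |C| lies above the Hamming bound, so no 5-ary code of length 7 with d ≥ 7 can have 56 codewords.


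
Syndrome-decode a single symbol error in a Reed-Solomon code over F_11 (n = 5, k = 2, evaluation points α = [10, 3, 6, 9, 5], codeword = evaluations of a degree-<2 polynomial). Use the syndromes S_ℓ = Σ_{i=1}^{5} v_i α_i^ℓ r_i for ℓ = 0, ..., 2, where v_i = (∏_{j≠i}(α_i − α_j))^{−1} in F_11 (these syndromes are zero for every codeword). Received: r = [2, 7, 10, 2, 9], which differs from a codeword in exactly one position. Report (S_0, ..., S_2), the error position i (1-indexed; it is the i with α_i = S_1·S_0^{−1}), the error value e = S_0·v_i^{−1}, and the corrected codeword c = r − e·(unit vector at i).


S = (4, 7, 4), error at position 1, error magnitude e = 10, c = [3, 7, 10, 2, 9].

Step 1: column multipliers v_i = (∏_{j≠i}(α_i − α_j))^{−1} mod 11.
  i = 1 (α = 10): (10−3)(10−6)(10−9)(10−5) = 7·4·1·5 = 140 ≡ 8, so v_1 = 8^{−1} = 7 (mod 11).
  i = 2 (α = 3): (3−10)(3−6)(3−9)(3−5) = (−7)·(−3)·(−6)·(−2) = 252 ≡ 10, so v_2 = 10^{−1} = 10 (mod 11).
  i = 3 (α = 6): (6−10)(6−3)(6−9)(6−5) = (−4)·3·(−3)·1 = 36 ≡ 3, so v_3 = 3^{−1} = 4 (mod 11).
  i = 4 (α = 9): (9−10)(9−3)(9−6)(9−5) = (−1)·6·3·4 = −72 ≡ 5, so v_4 = 5^{−1} = 9 (mod 11).
  i = 5 (α = 5): (5−10)(5−3)(5−6)(5−9) = (−5)·2·(−1)·(−4) = −40 ≡ 4, so v_5 = 4^{−1} = 3 (mod 11).
  v = [7, 10, 4, 9, 3].
Step 2: syndromes of r = [2, 7, 10, 2, 9] (all sums mod 11).
  S_0 = Σ v_i r_i = 7·2 + 10·7 + 4·10 + 9·2 + 3·9 = 169 ≡ 4.
  S_1 = Σ v_i α_i r_i = 7·10·2 + 10·3·7 + 4·6·10 + 9·9·2 + 3·5·9 = 887 ≡ 7.
  α_i^2 mod 11 = [1, 9, 3, 4, 3].
  S_2 = Σ v_i α_i^2 r_i = 7·1·2 + 10·9·7 + 4·3·10 + 9·4·2 + 3·3·9 = 917 ≡ 4.
  S = (4, 7, 4) ≠ 0, so r is not a codeword (an error is present).
Step 3: locate the error. For a single error e at position i, S_ℓ = v_i·e·α_i^ℓ, so α_err = S_1/S_0.
  S_0^{−1} = 4^{−1} = 3 (mod 11), so α_err = 7·3 = 21 ≡ 10 = α_1. Error position i = 1.
  Consistency check: S_2/S_1 = 4·8 = 32 ≡ 10 = α_err ✓ (single-error assumption holds).
Step 4: error magnitude e = S_0/v_1 = S_0·∏_{j≠1}(α_1 − α_j) = 4·8 = 32 ≡ 10 (mod 11).
Step 5: correct position 1: c_1 = r_1 − e = 2 − 10 ≡ 3 (mod 11). Hence c = [3, 7, 10, 2, 9].
  Check: interpolating c through the α_i gives m(x) = 4 + 1·x (degree < 2) with m(α_i) = c_i for every i, so c is indeed a codeword.


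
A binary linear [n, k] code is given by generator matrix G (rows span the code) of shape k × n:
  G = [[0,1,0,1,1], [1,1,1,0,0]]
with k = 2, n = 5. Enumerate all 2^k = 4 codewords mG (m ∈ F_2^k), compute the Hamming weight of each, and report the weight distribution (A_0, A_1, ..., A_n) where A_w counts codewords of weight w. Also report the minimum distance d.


Weight distribution: A_0 = 1, A_3 = 2, A_4 = 1. Minimum distance d = 3.

Enumerate all 2^2 = 4 messages m ∈ F_2^2.
For each, compute codeword c = mG in F_2^5, then tally its weight.
  m = 00 → c = 00000, weight = 0.
  m = 10 → c = 01011, weight = 3.
  m = 01 → c = 11100, weight = 3.
  m = 11 → c = 10111, weight = 4.
Tally weights:
  weight 0: 1 codewords.
  weight 3: 2 codewords.
  weight 4: 1 codewords.
Minimum distance d = smallest w > 0 with A_w > 0 = 3.
Sanity: Σ A_w = 4 = 2^2 = 4 ✓.


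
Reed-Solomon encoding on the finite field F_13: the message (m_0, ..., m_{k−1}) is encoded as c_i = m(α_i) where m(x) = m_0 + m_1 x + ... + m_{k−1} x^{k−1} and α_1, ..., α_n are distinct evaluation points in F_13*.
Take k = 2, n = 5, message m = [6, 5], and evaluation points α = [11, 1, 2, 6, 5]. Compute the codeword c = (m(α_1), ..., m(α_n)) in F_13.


c = [9, 11, 3, 10, 5]

Message polynomial: m(x) = 6 + 5·x (mod 13).
For each evaluation point α_i, compute m(α_i) mod 13:
  α_1 = 11: Horner steps 5 → 9, so m(11) = 9.
  α_2 = 1: Horner steps 5 → 11, so m(1) = 11.
  α_3 = 2: Horner steps 5 → 3, so m(2) = 3.
  α_4 = 6: Horner steps 5 → 10, so m(6) = 10.
  α_5 = 5: Horner steps 5 → 5, so m(5) = 5.
Codeword c = [9, 11, 3, 10, 5] ∈ F_13^5.


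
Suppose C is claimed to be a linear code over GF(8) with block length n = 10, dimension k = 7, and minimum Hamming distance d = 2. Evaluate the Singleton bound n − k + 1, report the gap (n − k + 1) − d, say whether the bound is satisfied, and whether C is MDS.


Singleton RHS = n − k + 1 = 4, slack = 2, bound satisfied, not MDS.

Singleton bound: d ≤ n − k + 1.
Here n = 10, k = 7, so n − k + 1 = 4.
Given d = 2, check d ≤ 4: YES.
Slack = (n − k + 1) − d = 2.
The code is NOT MDS (slack = 2 > 0).
Description: the claimed parameters are [10, 7, 2]_8; such a code would be non-MDS.


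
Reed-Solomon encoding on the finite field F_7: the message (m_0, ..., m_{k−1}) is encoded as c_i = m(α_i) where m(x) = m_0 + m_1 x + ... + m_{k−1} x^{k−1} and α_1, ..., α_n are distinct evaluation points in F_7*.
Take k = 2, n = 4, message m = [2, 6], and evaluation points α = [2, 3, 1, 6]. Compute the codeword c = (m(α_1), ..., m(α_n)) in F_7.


c = [0, 6, 1, 3]

Message polynomial: m(x) = 2 + 6·x (mod 7).
For each evaluation point α_i, compute m(α_i) mod 7:
  α_1 = 2: Horner steps 6 → 0, so m(2) = 0.
  α_2 = 3: Horner steps 6 → 6, so m(3) = 6.
  α_3 = 1: Horner steps 6 → 1, so m(1) = 1.
  α_4 = 6: Horner steps 6 → 3, so m(6) = 3.
Codeword c = [0, 6, 1, 3] ∈ F_7^4.


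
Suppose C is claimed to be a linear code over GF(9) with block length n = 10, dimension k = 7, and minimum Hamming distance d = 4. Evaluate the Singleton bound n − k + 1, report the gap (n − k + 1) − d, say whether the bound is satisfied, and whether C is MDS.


Singleton RHS = n − k + 1 = 4, slack = 0, bound satisfied, MDS.

Singleton bound: d ≤ n − k + 1.
Here n = 10, k = 7, so n − k + 1 = 4.
Given d = 4, check d ≤ 4: YES.
Slack = (n − k + 1) − d = 0.
The code is MDS (slack = 0).
Description: the claimed parameters are [10, 7, 4]_9; such a code would be MDS (meets Singleton bound).


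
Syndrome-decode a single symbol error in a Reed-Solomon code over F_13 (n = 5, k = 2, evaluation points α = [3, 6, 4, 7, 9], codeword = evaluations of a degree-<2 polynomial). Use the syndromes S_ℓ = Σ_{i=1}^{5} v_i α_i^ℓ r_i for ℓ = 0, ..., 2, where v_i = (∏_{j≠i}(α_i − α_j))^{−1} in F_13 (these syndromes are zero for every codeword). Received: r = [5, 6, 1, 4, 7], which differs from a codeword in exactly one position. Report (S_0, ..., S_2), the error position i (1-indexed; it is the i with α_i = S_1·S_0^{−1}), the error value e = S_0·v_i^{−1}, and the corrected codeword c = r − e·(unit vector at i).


S = (1, 7, 10), error at position 4, error magnitude e = 2, c = [5, 6, 1, 2, 7].

Step 1: column multipliers v_i = (∏_{j≠i}(α_i − α_j))^{−1} mod 13.
  i = 1 (α = 3): (3−6)(3−4)(3−7)(3−9) = (−3)·(−1)·(−4)·(−6) = 72 ≡ 7, so v_1 = 7^{−1} = 2 (mod 13).
  i = 2 (α = 6): (6−3)(6−4)(6−7)(6−9) = 3·2·(−1)·(−3) = 18 ≡ 5, so v_2 = 5^{−1} = 8 (mod 13).
  i = 3 (α = 4): (4−3)(4−6)(4−7)(4−9) = 1·(−2)·(−3)·(−5) = −30 ≡ 9, so v_3 = 9^{−1} = 3 (mod 13).
  i = 4 (α = 7): (7−3)(7−6)(7−4)(7−9) = 4·1·3·(−2) = −24 ≡ 2, so v_4 = 2^{−1} = 7 (mod 13).
  i = 5 (α = 9): (9−3)(9−6)(9−4)(9−7) = 6·3·5·2 = 180 ≡ 11, so v_5 = 11^{−1} = 6 (mod 13).
  v = [2, 8, 3, 7, 6].
Step 2: syndromes of r = [5, 6, 1, 4, 7] (all sums mod 13).
  S_0 = Σ v_i r_i = 2·5 + 8·6 + 3·1 + 7·4 + 6·7 = 131 ≡ 1.
  S_1 = Σ v_i α_i r_i = 2·3·5 + 8·6·6 + 3·4·1 + 7·7·4 + 6·9·7 = 904 ≡ 7.
  α_i^2 mod 13 = [9, 10, 3, 10, 3].
  S_2 = Σ v_i α_i^2 r_i = 2·9·5 + 8·10·6 + 3·3·1 + 7·10·4 + 6·3·7 = 985 ≡ 10.
  S = (1, 7, 10) ≠ 0, so r is not a codeword (an error is present).
Step 3: locate the error. For a single error e at position i, S_ℓ = v_i·e·α_i^ℓ, so α_err = S_1/S_0.
  S_0^{−1} = 1^{−1} = 1 (mod 13), so α_err = 7·1 = 7 ≡ 7 = α_4. Error position i = 4.
  Consistency check: S_2/S_1 = 10·2 = 20 ≡ 7 = α_err ✓ (single-error assumption holds).
Step 4: error magnitude e = S_0/v_4 = S_0·∏_{j≠4}(α_4 − α_j) = 1·2 = 2 ≡ 2 (mod 13).
Step 5: correct position 4: c_4 = r_4 − e = 4 − 2 ≡ 2 (mod 13). Hence c = [5, 6, 1, 2, 7].
  Check: interpolating c through the α_i gives m(x) = 4 + 9·x (degree < 2) with m(α_i) = c_i for every i, so c is indeed a codeword.


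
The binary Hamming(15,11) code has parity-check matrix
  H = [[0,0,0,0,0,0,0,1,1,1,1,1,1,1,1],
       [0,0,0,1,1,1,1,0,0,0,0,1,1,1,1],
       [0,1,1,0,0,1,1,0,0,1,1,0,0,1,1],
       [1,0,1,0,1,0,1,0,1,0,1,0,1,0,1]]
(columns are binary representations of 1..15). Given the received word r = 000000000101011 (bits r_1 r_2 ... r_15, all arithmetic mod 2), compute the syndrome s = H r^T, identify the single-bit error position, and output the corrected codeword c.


s = (0, 1, 1, 1)^T, error position = 7, corrected codeword c = 000000100101011

Compute s = H r^T mod 2 one row at a time:
  s_1 = 0 + 0 + 1 + 0 + 1 + 0 + 1 + 1 = 4 ≡ 0 (mod 2).
  s_2 = 0 + 0 + 0 + 0 + 1 + 0 + 1 + 1 = 3 ≡ 1 (mod 2).
  s_3 = 0 + 0 + 0 + 0 + 1 + 0 + 1 + 1 = 3 ≡ 1 (mod 2).
  s_4 = 0 + 0 + 0 + 0 + 0 + 0 + 0 + 1 = 1 ≡ 1 (mod 2).
s = (0, 1, 1, 1)^T — this equals column 7 of H (binary 0111), so error is at position 7.
Correct: flip bit 7 of r = 000000000101011 to get c = 000000100101011.


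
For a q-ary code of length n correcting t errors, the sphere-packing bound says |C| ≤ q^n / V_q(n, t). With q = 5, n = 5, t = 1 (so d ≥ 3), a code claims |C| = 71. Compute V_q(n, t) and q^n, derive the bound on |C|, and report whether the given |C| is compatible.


V_q(n, t) = 21, q^n = 3125, Hamming bound = 148, |C| = 71 ≤ bound (satisfied).

Step 1: Compute V_q(n, t) = Σ_{j=0}^1 C(n, j) (q−1)^j.
  j = 0: C(5,0)·(4)^0 = 1·1 = 1.
  j = 1: C(5,1)·(4)^1 = 5·4 = 20.
  V_q(n, t) = 1 + 20 = 21.
Step 2: q^n = 5^5 = 3125.
Step 3: Hamming bound ⌊q^n / V_q(n,t)⌋ = ⌊3125/21⌋ = 148.
Step 4: Compare |C| = 71 to 148: satisfied.
The claimed |C| lies below the Hamming bound.


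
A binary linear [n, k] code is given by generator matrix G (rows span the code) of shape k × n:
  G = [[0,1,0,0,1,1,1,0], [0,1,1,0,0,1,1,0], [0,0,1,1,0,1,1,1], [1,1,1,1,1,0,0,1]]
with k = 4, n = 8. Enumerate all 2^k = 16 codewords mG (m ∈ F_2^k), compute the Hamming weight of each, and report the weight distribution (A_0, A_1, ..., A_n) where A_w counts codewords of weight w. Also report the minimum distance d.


Weight distribution: A_0 = 1, A_1 = 1, A_2 = 1, A_3 = 2, A_4 = 3, A_5 = 5, A_6 = 3. Minimum distance d = 1.

Enumerate all 2^4 = 16 messages m ∈ F_2^4.
For each, compute codeword c = mG in F_2^8, then tally its weight.
  m = 0000 → c = 00000000, weight = 0.
  m = 1000 → c = 01001110, weight = 4.
  m = 0100 → c = 01100110, weight = 4.
  m = 1100 → c = 00101000, weight = 2.
  m = 0010 → c = 00110111, weight = 5.
  m = 1010 → c = 01111001, weight = 5.
  m = 0110 → c = 01010001, weight = 3.
  m = 1110 → c = 00011111, weight = 5.
  m = 0001 → c = 11111001, weight = 6.
  m = 1001 → c = 10110111, weight = 6.
  m = 0101 → c = 10011111, weight = 6.
  m = 1101 → c = 11010001, weight = 4.
  m = 0011 → c = 11001110, weight = 5.
  m = 1011 → c = 10000000, weight = 1.
  m = 0111 → c = 10101000, weight = 3.
  m = 1111 → c = 11100110, weight = 5.
Tally weights:
  weight 0: 1 codewords.
  weight 1: 1 codewords.
  weight 2: 1 codewords.
  weight 3: 2 codewords.
  weight 4: 3 codewords.
  weight 5: 5 codewords.
  weight 6: 3 codewords.
Minimum distance d = smallest w > 0 with A_w > 0 = 1.
Sanity: Σ A_w = 16 = 2^4 = 16 ✓.


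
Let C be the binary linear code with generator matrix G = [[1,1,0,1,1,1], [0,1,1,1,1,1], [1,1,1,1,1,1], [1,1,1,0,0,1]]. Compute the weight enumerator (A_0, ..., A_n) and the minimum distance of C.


Weight distribution: A_0 = 1, A_1 = 2, A_2 = 3, A_3 = 4, A_4 = 3, A_5 = 2, A_6 = 1. Minimum distance d = 1.

Enumerate all 2^4 = 16 messages m ∈ F_2^4.
For each, compute codeword c = mG in F_2^6, then tally its weight.
  m = 0000 → c = 000000, weight = 0.
  m = 1000 → c = 110111, weight = 5.
  m = 0100 → c = 011111, weight = 5.
  m = 1100 → c = 101000, weight = 2.
  m = 0010 → c = 111111, weight = 6.
  m = 1010 → c = 001000, weight = 1.
  m = 0110 → c = 100000, weight = 1.
  m = 1110 → c = 010111, weight = 4.
  m = 0001 → c = 111001, weight = 4.
  m = 1001 → c = 001110, weight = 3.
  m = 0101 → c = 100110, weight = 3.
  m = 1101 → c = 010001, weight = 2.
  m = 0011 → c = 000110, weight = 2.
  m = 1011 → c = 110001, weight = 3.
  m = 0111 → c = 011001, weight = 3.
  m = 1111 → c = 101110, weight = 4.
Tally weights:
  weight 0: 1 codewords.
  weight 1: 2 codewords.
  weight 2: 3 codewords.
  weight 3: 4 codewords.
  weight 4: 3 codewords.
  weight 5: 2 codewords.
  weight 6: 1 codewords.
Minimum distance d = smallest w > 0 with A_w > 0 = 1.
Sanity: Σ A_w = 16 = 2^4 = 16 ✓.


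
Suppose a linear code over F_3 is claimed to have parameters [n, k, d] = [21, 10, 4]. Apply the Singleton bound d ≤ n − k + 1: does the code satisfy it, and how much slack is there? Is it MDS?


Singleton RHS = n − k + 1 = 12, slack = 8, bound satisfied, not MDS.

Singleton bound: d ≤ n − k + 1.
Here n = 21, k = 10, so n − k + 1 = 12.
Given d = 4, check d ≤ 12: YES.
Slack = (n − k + 1) − d = 8.
The code is NOT MDS (slack = 8 > 0).
Description: the claimed parameters are [21, 10, 4]_3; such a code would be non-MDS.


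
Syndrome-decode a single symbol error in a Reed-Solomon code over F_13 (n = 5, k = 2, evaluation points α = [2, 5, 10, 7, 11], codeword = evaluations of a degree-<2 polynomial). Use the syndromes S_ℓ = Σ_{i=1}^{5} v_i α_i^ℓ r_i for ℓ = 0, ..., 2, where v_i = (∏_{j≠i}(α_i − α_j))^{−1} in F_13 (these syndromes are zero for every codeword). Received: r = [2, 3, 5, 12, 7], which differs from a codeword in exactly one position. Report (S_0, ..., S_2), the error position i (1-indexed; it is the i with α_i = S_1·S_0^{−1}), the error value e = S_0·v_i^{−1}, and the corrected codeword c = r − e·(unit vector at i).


S = (4, 7, 9), error at position 2, error magnitude e = 8, c = [2, 8, 5, 12, 7].

Step 1: column multipliers v_i = (∏_{j≠i}(α_i − α_j))^{−1} mod 13.
  i = 1 (α = 2): (2−5)(2−10)(2−7)(2−11) = (−3)·(−8)·(−5)·(−9) = 1080 ≡ 1, so v_1 = 1^{−1} = 1 (mod 13).
  i = 2 (α = 5): (5−2)(5−10)(5−7)(5−11) = 3·(−5)·(−2)·(−6) = −180 ≡ 2, so v_2 = 2^{−1} = 7 (mod 13).
  i = 3 (α = 10): (10−2)(10−5)(10−7)(10−11) = 8·5·3·(−1) = −120 ≡ 10, so v_3 = 10^{−1} = 4 (mod 13).
  i = 4 (α = 7): (7−2)(7−5)(7−10)(7−11) = 5·2·(−3)·(−4) = 120 ≡ 3, so v_4 = 3^{−1} = 9 (mod 13).
  i = 5 (α = 11): (11−2)(11−5)(11−10)(11−7) = 9·6·1·4 = 216 ≡ 8, so v_5 = 8^{−1} = 5 (mod 13).
  v = [1, 7, 4, 9, 5].
Step 2: syndromes of r = [2, 3, 5, 12, 7] (all sums mod 13).
  S_0 = Σ v_i r_i = 1·2 + 7·3 + 4·5 + 9·12 + 5·7 = 186 ≡ 4.
  S_1 = Σ v_i α_i r_i = 1·2·2 + 7·5·3 + 4·10·5 + 9·7·12 + 5·11·7 = 1450 ≡ 7.
  α_i^2 mod 13 = [4, 12, 9, 10, 4].
  S_2 = Σ v_i α_i^2 r_i = 1·4·2 + 7·12·3 + 4·9·5 + 9·10·12 + 5·4·7 = 1660 ≡ 9.
  S = (4, 7, 9) ≠ 0, so r is not a codeword (an error is present).
Step 3: locate the error. For a single error e at position i, S_ℓ = v_i·e·α_i^ℓ, so α_err = S_1/S_0.
  S_0^{−1} = 4^{−1} = 10 (mod 13), so α_err = 7·10 = 70 ≡ 5 = α_2. Error position i = 2.
  Consistency check: S_2/S_1 = 9·2 = 18 ≡ 5 = α_err ✓ (single-error assumption holds).
Step 4: error magnitude e = S_0/v_2 = S_0·∏_{j≠2}(α_2 − α_j) = 4·2 = 8 ≡ 8 (mod 13).
Step 5: correct position 2: c_2 = r_2 − e = 3 − 8 ≡ 8 (mod 13). Hence c = [2, 8, 5, 12, 7].
  Check: interpolating c through the α_i gives m(x) = 11 + 2·x (degree < 2) with m(α_i) = c_i for every i, so c is indeed a codeword.


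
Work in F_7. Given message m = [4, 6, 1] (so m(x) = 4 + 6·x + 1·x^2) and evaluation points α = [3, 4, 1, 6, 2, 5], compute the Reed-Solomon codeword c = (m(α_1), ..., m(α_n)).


c = [3, 2, 4, 6, 6, 3]

Message polynomial: m(x) = 4 + 6·x + 1·x^2 (mod 7).
For each evaluation point α_i, compute m(α_i) mod 7:
  α_1 = 3: Horner steps 1 → 2 → 3, so m(3) = 3.
  α_2 = 4: Horner steps 1 → 3 → 2, so m(4) = 2.
  α_3 = 1: Horner steps 1 → 0 → 4, so m(1) = 4.
  α_4 = 6: Horner steps 1 → 5 → 6, so m(6) = 6.
  α_5 = 2: Horner steps 1 → 1 → 6, so m(2) = 6.
  α_6 = 5: Horner steps 1 → 4 → 3, so m(5) = 3.
Codeword c = [3, 2, 4, 6, 6, 3] ∈ F_7^6.


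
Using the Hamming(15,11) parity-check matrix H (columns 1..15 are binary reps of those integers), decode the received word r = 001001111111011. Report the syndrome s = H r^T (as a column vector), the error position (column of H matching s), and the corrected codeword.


s = (1, 1, 1, 1)^T, error position = 15, corrected codeword c = 001001111111010

Compute s = H r^T mod 2 one row at a time:
  s_1 = 1 + 1 + 1 + 1 + 1 + 0 + 1 + 1 = 7 ≡ 1 (mod 2).
  s_2 = 0 + 0 + 1 + 1 + 1 + 0 + 1 + 1 = 5 ≡ 1 (mod 2).
  s_3 = 0 + 1 + 1 + 1 + 1 + 1 + 1 + 1 = 7 ≡ 1 (mod 2).
  s_4 = 0 + 1 + 0 + 1 + 1 + 1 + 0 + 1 = 5 ≡ 1 (mod 2).
s = (1, 1, 1, 1)^T — this equals column 15 of H (binary 1111), so error is at position 15.
Correct: flip bit 15 of r = 001001111111011 to get c = 001001111111010.


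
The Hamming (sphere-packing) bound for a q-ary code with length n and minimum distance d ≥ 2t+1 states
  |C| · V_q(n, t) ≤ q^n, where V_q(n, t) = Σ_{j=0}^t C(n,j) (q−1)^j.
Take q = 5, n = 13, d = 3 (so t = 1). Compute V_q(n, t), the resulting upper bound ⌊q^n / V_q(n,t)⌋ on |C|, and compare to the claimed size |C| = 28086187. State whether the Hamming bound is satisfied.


V_q(n, t) = 53, q^n = 1220703125, Hamming bound = 23032134, |C| = 28086187 > bound (violated).

Step 1: Compute V_q(n, t) = Σ_{j=0}^1 C(n, j) (q−1)^j.
  j = 0: C(13,0)·(4)^0 = 1·1 = 1.
  j = 1: C(13,1)·(4)^1 = 13·4 = 52.
  V_q(n, t) = 1 + 52 = 53.
Step 2: q^n = 5^13 = 1220703125.
Step 3: Hamming bound ⌊q^n / V_q(n,t)⌋ = ⌊1220703125/53⌋ = 23032134.
Step 4: Compare |C| = 28086187 to 23032134: violated.
The claimed |C| lies above the Hamming bound, so no 5-ary code of length 13 with d ≥ 3 can have 28086187 codewords.


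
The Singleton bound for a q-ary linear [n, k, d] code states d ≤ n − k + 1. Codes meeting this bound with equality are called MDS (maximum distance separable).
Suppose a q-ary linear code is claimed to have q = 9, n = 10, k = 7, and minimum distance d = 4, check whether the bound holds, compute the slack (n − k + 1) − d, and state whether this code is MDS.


Singleton RHS = n − k + 1 = 4, slack = 0, bound satisfied, MDS.

Singleton bound: d ≤ n − k + 1.
Here n = 10, k = 7, so n − k + 1 = 4.
Given d = 4, check d ≤ 4: YES.
Slack = (n − k + 1) − d = 0.
The code is MDS (slack = 0).
Description: the claimed parameters are [10, 7, 4]_9; such a code would be MDS (meets Singleton bound).


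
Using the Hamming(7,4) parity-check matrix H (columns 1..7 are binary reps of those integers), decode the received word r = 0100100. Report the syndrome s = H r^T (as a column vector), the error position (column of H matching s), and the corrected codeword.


s = (1, 1, 1)^T, error position = 7, corrected codeword c = 0100101

Compute s = H r^T mod 2 one row at a time:
  s_1 = 0 + 1 + 0 + 0 = 1 ≡ 1 (mod 2).
  s_2 = 1 + 0 + 0 + 0 = 1 ≡ 1 (mod 2).
  s_3 = 0 + 0 + 1 + 0 = 1 ≡ 1 (mod 2).
s = (1, 1, 1)^T — this equals column 7 of H (binary 111), so error is at position 7.
Correct: flip bit 7 of r = 0100100 to get c = 0100101.


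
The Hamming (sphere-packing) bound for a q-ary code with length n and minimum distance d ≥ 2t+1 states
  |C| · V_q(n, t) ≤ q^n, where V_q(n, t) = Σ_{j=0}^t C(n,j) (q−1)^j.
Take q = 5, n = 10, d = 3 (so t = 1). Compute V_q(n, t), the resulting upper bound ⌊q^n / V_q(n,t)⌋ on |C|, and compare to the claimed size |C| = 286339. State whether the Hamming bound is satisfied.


V_q(n, t) = 41, q^n = 9765625, Hamming bound = 238185, |C| = 286339 > bound (violated).

Step 1: Compute V_q(n, t) = Σ_{j=0}^1 C(n, j) (q−1)^j.
  j = 0: C(10,0)·(4)^0 = 1·1 = 1.
  j = 1: C(10,1)·(4)^1 = 10·4 = 40.
  V_q(n, t) = 1 + 40 = 41.
Step 2: q^n = 5^10 = 9765625.
Step 3: Hamming bound ⌊q^n / V_q(n,t)⌋ = ⌊9765625/41⌋ = 238185.
Step 4: Compare |C| = 286339 to 238185: violated.
The claimed |C| lies above the Hamming bound, so no 5-ary code of length 10 with d ≥ 3 can have 286339 codewords.


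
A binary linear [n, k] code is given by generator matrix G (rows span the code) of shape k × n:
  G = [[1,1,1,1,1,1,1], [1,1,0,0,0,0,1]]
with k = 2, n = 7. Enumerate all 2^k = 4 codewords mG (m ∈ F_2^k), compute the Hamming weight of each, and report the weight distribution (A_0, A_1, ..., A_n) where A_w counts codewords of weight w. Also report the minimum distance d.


Weight distribution: A_0 = 1, A_3 = 1, A_4 = 1, A_7 = 1. Minimum distance d = 3.

Enumerate all 2^2 = 4 messages m ∈ F_2^2.
For each, compute codeword c = mG in F_2^7, then tally its weight.
  m = 00 → c = 0000000, weight = 0.
  m = 10 → c = 1111111, weight = 7.
  m = 01 → c = 1100001, weight = 3.
  m = 11 → c = 0011110, weight = 4.
Tally weights:
  weight 0: 1 codewords.
  weight 3: 1 codewords.
  weight 4: 1 codewords.
  weight 7: 1 codewords.
Minimum distance d = smallest w > 0 with A_w > 0 = 3.
Sanity: Σ A_w = 4 = 2^2 = 4 ✓.


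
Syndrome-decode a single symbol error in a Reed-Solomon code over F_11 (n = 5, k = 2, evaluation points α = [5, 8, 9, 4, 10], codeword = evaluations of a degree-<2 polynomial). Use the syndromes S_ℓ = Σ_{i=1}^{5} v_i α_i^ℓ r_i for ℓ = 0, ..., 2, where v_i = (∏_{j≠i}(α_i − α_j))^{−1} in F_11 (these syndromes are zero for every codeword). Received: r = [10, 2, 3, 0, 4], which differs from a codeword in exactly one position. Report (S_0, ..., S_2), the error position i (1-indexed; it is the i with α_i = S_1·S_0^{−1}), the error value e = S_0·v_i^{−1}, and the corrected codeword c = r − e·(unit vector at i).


S = (9, 3, 1), error at position 4, error magnitude e = 2, c = [10, 2, 3, 9, 4].

Step 1: column multipliers v_i = (∏_{j≠i}(α_i − α_j))^{−1} mod 11.
  i = 1 (α = 5): (5−8)(5−9)(5−4)(5−10) = (−3)·(−4)·1·(−5) = −60 ≡ 6, so v_1 = 6^{−1} = 2 (mod 11).
  i = 2 (α = 8): (8−5)(8−9)(8−4)(8−10) = 3·(−1)·4·(−2) = 24 ≡ 2, so v_2 = 2^{−1} = 6 (mod 11).
  i = 3 (α = 9): (9−5)(9−8)(9−4)(9−10) = 4·1·5·(−1) = −20 ≡ 2, so v_3 = 2^{−1} = 6 (mod 11).
  i = 4 (α = 4): (4−5)(4−8)(4−9)(4−10) = (−1)·(−4)·(−5)·(−6) = 120 ≡ 10, so v_4 = 10^{−1} = 10 (mod 11).
  i = 5 (α = 10): (10−5)(10−8)(10−9)(10−4) = 5·2·1·6 = 60 ≡ 5, so v_5 = 5^{−1} = 9 (mod 11).
  v = [2, 6, 6, 10, 9].
Step 2: syndromes of r = [10, 2, 3, 0, 4] (all sums mod 11).
  S_0 = Σ v_i r_i = 2·10 + 6·2 + 6·3 + 10·0 + 9·4 = 86 ≡ 9.
  S_1 = Σ v_i α_i r_i = 2·5·10 + 6·8·2 + 6·9·3 + 10·4·0 + 9·10·4 = 718 ≡ 3.
  α_i^2 mod 11 = [3, 9, 4, 5, 1].
  S_2 = Σ v_i α_i^2 r_i = 2·3·10 + 6·9·2 + 6·4·3 + 10·5·0 + 9·1·4 = 276 ≡ 1.
  S = (9, 3, 1) ≠ 0, so r is not a codeword (an error is present).
Step 3: locate the error. For a single error e at position i, S_ℓ = v_i·e·α_i^ℓ, so α_err = S_1/S_0.
  S_0^{−1} = 9^{−1} = 5 (mod 11), so α_err = 3·5 = 15 ≡ 4 = α_4. Error position i = 4.
  Consistency check: S_2/S_1 = 1·4 = 4 ≡ 4 = α_err ✓ (single-error assumption holds).
Step 4: error magnitude e = S_0/v_4 = S_0·∏_{j≠4}(α_4 − α_j) = 9·10 = 90 ≡ 2 (mod 11).
Step 5: correct position 4: c_4 = r_4 − e = 0 − 2 ≡ 9 (mod 11). Hence c = [10, 2, 3, 9, 4].
  Check: interpolating c through the α_i gives m(x) = 5 + 1·x (degree < 2) with m(α_i) = c_i for every i, so c is indeed a codeword.


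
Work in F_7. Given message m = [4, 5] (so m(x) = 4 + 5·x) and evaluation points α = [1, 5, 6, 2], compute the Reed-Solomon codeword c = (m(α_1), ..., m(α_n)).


c = [2, 1, 6, 0]

Message polynomial: m(x) = 4 + 5·x (mod 7).
For each evaluation point α_i, compute m(α_i) mod 7:
  α_1 = 1: Horner steps 5 → 2, so m(1) = 2.
  α_2 = 5: Horner steps 5 → 1, so m(5) = 1.
  α_3 = 6: Horner steps 5 → 6, so m(6) = 6.
  α_4 = 2: Horner steps 5 → 0, so m(2) = 0.
Codeword c = [2, 1, 6, 0] ∈ F_7^4.


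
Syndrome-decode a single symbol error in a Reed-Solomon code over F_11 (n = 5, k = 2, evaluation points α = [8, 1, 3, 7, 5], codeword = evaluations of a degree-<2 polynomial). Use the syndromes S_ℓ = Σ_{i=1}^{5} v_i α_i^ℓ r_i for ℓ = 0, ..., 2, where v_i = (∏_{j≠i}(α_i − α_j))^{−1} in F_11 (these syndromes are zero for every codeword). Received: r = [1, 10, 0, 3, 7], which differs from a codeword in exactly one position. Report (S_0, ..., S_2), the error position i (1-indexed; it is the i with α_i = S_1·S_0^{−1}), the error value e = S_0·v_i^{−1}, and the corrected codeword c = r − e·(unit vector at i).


S = (1, 1, 1), error at position 2, error magnitude e = 6, c = [1, 4, 0, 3, 7].

Step 1: column multipliers v_i = (∏_{j≠i}(α_i − α_j))^{−1} mod 11.
  i = 1 (α = 8): (8−1)(8−3)(8−7)(8−5) = 7·5·1·3 = 105 ≡ 6, so v_1 = 6^{−1} = 2 (mod 11).
  i = 2 (α = 1): (1−8)(1−3)(1−7)(1−5) = (−7)·(−2)·(−6)·(−4) = 336 ≡ 6, so v_2 = 6^{−1} = 2 (mod 11).
  i = 3 (α = 3): (3−8)(3−1)(3−7)(3−5) = (−5)·2·(−4)·(−2) = −80 ≡ 8, so v_3 = 8^{−1} = 7 (mod 11).
  i = 4 (α = 7): (7−8)(7−1)(7−3)(7−5) = (−1)·6·4·2 = −48 ≡ 7, so v_4 = 7^{−1} = 8 (mod 11).
  i = 5 (α = 5): (5−8)(5−1)(5−3)(5−7) = (−3)·4·2·(−2) = 48 ≡ 4, so v_5 = 4^{−1} = 3 (mod 11).
  v = [2, 2, 7, 8, 3].
Step 2: syndromes of r = [1, 10, 0, 3, 7] (all sums mod 11).
  S_0 = Σ v_i r_i = 2·1 + 2·10 + 7·0 + 8·3 + 3·7 = 67 ≡ 1.
  S_1 = Σ v_i α_i r_i = 2·8·1 + 2·1·10 + 7·3·0 + 8·7·3 + 3·5·7 = 309 ≡ 1.
  α_i^2 mod 11 = [9, 1, 9, 5, 3].
  S_2 = Σ v_i α_i^2 r_i = 2·9·1 + 2·1·10 + 7·9·0 + 8·5·3 + 3·3·7 = 221 ≡ 1.
  S = (1, 1, 1) ≠ 0, so r is not a codeword (an error is present).
Step 3: locate the error. For a single error e at position i, S_ℓ = v_i·e·α_i^ℓ, so α_err = S_1/S_0.
  S_0^{−1} = 1^{−1} = 1 (mod 11), so α_err = 1·1 = 1 ≡ 1 = α_2. Error position i = 2.
  Consistency check: S_2/S_1 = 1·1 = 1 ≡ 1 = α_err ✓ (single-error assumption holds).
Step 4: error magnitude e = S_0/v_2 = S_0·∏_{j≠2}(α_2 − α_j) = 1·6 = 6 ≡ 6 (mod 11).
Step 5: correct position 2: c_2 = r_2 − e = 10 − 6 ≡ 4 (mod 11). Hence c = [1, 4, 0, 3, 7].
  Check: interpolating c through the α_i gives m(x) = 6 + 9·x (degree < 2) with m(α_i) = c_i for every i, so c is indeed a codeword.
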